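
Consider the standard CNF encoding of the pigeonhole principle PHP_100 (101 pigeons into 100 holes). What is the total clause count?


The PHP encoding has two parts:
1) At-least-one-hole clauses: 101 (one per pigeon, each with 100 literals).
2) At-most-one-pigeon-per-hole clauses: 100 holes * C(101,2) = 100 * 5050 = 505000.
Total clauses = 101 + 505000 = 505101.

505101


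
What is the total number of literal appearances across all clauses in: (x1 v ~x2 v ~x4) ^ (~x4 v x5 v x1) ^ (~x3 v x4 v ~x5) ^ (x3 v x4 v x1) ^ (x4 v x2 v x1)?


Clause lengths: 3, 3, 3, 3, 3.
Sum = 3 + 3 + 3 + 3 + 3 = 15.

15


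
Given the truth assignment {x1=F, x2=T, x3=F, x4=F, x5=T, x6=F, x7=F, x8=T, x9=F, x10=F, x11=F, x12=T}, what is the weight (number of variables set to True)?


The weight is the number of variables assigned True.
True variables: x2, x5, x8, x12.
Weight = 4.

4


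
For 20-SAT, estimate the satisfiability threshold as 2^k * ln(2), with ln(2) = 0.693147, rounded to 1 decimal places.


Using the asymptotic formula: threshold ~ 2^k * ln(2).
2^20 = 1048576.
1048576 * 0.693147 = 726817.3.

726817.3


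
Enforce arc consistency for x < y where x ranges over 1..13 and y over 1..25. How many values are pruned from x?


For the constraint x < y, x needs a supporting value in y's domain.
x can be at most 24 (one less than y's maximum).
Valid x values from domain: 13 out of 13.
Pruned = 13 - 13 = 0.

0


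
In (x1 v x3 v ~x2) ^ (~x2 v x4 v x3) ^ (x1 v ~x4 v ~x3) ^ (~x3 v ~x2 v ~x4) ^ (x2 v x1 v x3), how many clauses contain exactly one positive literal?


A definite clause has exactly one positive literal.
Clause 1: 2 positive -> not definite
Clause 2: 2 positive -> not definite
Clause 3: 1 positive -> definite
Clause 4: 0 positive -> not definite
Clause 5: 3 positive -> not definite
Definite clause count = 1.

1


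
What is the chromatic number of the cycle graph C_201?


An odd cycle cannot be 2-colored: alternating two colors around the cycle returns to the start with a conflict.
Since 201 is odd, three colors are required (and three suffice).
Chromatic number = 3.

3


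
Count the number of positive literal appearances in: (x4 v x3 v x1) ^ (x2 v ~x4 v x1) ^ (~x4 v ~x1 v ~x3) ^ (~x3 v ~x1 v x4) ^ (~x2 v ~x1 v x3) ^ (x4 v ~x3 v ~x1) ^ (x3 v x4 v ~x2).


Scan each clause for unnegated literals.
Clause 1: 3 positive; Clause 2: 2 positive; Clause 3: 0 positive; Clause 4: 1 positive; Clause 5: 1 positive; Clause 6: 1 positive; Clause 7: 2 positive.
Total positive literal occurrences = 10.

10


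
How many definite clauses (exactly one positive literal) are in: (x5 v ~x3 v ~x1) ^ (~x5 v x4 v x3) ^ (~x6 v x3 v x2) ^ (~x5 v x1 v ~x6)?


A definite clause has exactly one positive literal.
Clause 1: 1 positive -> definite
Clause 2: 2 positive -> not definite
Clause 3: 2 positive -> not definite
Clause 4: 1 positive -> definite
Definite clause count = 2.

2


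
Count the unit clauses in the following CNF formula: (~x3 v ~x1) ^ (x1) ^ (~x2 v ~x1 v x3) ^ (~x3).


A unit clause contains exactly one literal.
Unit clauses found: (x1), (~x3).
Count = 2.

2


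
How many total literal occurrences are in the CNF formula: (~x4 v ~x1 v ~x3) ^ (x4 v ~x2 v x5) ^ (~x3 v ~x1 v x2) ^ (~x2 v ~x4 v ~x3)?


Clause lengths: 3, 3, 3, 3.
Sum = 3 + 3 + 3 + 3 = 12.

12


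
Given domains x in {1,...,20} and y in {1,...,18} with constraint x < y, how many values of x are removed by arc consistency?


For the constraint x < y, x needs a supporting value in y's domain.
x can be at most 17 (one less than y's maximum).
Valid x values from domain: 17 out of 20.
Pruned = 20 - 17 = 3.

3


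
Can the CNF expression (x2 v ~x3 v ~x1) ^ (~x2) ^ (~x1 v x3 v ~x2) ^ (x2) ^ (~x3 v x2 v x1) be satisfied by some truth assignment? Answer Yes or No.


Check all 8 possible truth assignments.
Number of satisfying assignments found: 0.
The formula is unsatisfiable.

No


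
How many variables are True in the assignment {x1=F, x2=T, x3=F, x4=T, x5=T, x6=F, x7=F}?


The weight is the number of variables assigned True.
True variables: x2, x4, x5.
Weight = 3.

3


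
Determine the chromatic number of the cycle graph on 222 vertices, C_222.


A cycle on an even number of vertices is bipartite: alternate two colors around the cycle.
Since 222 is even, two colors suffice, and at least two are needed because the graph has edges.
Chromatic number = 2.

2


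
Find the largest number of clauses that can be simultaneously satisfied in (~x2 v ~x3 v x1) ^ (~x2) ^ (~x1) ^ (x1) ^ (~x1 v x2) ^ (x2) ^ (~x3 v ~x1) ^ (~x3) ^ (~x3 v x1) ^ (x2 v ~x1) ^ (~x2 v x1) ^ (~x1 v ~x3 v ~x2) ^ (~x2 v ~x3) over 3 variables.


Enumerate all 8 truth assignments.
For each, count how many of the 13 clauses are satisfied.
The formula is not fully satisfiable, so the maximum is below 13.
Maximum simultaneously satisfiable clauses = 11.

11


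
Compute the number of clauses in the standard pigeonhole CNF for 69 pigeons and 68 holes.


The PHP encoding has two parts:
1) At-least-one-hole clauses: 69 (one per pigeon, each with 68 literals).
2) At-most-one-pigeon-per-hole clauses: 68 holes * C(69,2) = 68 * 2346 = 159528.
Total clauses = 69 + 159528 = 159597.

159597


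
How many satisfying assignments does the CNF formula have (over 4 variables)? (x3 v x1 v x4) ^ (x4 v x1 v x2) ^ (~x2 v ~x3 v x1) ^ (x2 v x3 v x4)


Enumerate all 16 truth assignments over 4 variables.
Test each against every clause.
Satisfying assignments found: 10.

10


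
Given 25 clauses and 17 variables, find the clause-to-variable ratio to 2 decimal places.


Clause-to-variable ratio = clauses / variables.
25 / 17 = 1.47.

1.47


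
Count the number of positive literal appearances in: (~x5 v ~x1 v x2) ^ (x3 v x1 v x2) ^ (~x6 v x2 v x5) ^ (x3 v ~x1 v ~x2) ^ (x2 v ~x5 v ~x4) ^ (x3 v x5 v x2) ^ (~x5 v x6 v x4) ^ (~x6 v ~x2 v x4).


Scan each clause for unnegated literals.
Clause 1: 1 positive; Clause 2: 3 positive; Clause 3: 2 positive; Clause 4: 1 positive; Clause 5: 1 positive; Clause 6: 3 positive; Clause 7: 2 positive; Clause 8: 1 positive.
Total positive literal occurrences = 14.

14


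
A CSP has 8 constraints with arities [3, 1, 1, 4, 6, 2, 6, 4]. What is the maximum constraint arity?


The arities are: 3, 1, 1, 4, 6, 2, 6, 4.
Scan for the maximum value.
Maximum arity = 6.

6


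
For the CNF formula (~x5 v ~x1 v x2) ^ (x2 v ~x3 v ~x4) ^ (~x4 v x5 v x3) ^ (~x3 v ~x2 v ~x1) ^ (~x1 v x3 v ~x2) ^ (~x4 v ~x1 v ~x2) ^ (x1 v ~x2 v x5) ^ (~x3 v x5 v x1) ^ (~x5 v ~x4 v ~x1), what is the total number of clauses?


Each group enclosed in parentheses joined by ^ is one clause.
Counting the conjuncts: 9 clauses.

9


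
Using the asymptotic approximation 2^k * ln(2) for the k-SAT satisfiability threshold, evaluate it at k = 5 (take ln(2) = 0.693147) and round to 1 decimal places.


Using the asymptotic formula: threshold ~ 2^k * ln(2).
2^5 = 32.
32 * 0.693147 = 22.2.

22.2


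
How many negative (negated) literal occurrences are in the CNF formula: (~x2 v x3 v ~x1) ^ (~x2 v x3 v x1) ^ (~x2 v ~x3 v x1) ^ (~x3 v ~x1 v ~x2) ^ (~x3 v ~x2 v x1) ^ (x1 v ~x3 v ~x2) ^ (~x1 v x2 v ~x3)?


Scan each clause for negated literals.
Clause 1: 2 negative; Clause 2: 1 negative; Clause 3: 2 negative; Clause 4: 3 negative; Clause 5: 2 negative; Clause 6: 2 negative; Clause 7: 2 negative.
Total negative literal occurrences = 14.

14


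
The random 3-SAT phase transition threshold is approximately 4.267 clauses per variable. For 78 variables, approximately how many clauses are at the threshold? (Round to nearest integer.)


The 3-SAT phase transition occurs at approximately 4.267 clauses per variable.
m = 4.267 * 78 = 332.826.
Rounded to nearest integer: 333.

333


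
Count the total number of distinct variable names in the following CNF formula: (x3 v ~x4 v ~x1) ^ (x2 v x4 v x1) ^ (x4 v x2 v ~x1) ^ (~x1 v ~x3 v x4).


Identify each distinct variable in the formula.
Variables found: x1, x2, x3, x4.
Total distinct variables = 4.

4


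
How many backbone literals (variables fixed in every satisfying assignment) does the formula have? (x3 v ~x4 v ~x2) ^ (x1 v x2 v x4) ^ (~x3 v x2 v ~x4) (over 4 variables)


Find all satisfying assignments: 10 model(s).
Check which variables have the same value in every model.
No variable is fixed across all models.
Backbone size = 0.

0


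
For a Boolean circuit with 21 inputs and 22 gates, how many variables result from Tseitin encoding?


The Tseitin transformation introduces one auxiliary variable per gate.
Total variables = inputs + gates = 21 + 22 = 43.

43


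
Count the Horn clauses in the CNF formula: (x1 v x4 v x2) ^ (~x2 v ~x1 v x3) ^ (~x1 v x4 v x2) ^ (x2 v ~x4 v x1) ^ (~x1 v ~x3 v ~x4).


A Horn clause has at most one positive literal.
Clause 1: 3 positive lit(s) -> not Horn
Clause 2: 1 positive lit(s) -> Horn
Clause 3: 2 positive lit(s) -> not Horn
Clause 4: 2 positive lit(s) -> not Horn
Clause 5: 0 positive lit(s) -> Horn
Total Horn clauses = 2.

2


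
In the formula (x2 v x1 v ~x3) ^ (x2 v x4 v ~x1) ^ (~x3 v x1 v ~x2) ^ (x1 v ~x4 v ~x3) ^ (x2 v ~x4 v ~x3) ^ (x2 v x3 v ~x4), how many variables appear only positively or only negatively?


A pure literal appears in only one polarity across all clauses.
No pure literals found.
Count = 0.

0


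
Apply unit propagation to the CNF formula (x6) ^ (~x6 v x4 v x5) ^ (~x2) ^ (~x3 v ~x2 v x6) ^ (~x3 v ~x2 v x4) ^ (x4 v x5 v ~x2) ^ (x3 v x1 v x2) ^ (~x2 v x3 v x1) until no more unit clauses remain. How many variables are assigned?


Unit propagation repeatedly assigns the literal in any unit clause, then simplifies.
Assignments in order: x6 = T, x2 = F.
No further unit clauses remain.
Total variables assigned = 2.

2


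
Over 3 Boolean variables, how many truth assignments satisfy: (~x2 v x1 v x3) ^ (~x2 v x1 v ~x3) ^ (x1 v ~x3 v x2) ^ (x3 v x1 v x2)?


Enumerate all 8 truth assignments over 3 variables.
Test each against every clause.
Satisfying assignments found: 4.

4


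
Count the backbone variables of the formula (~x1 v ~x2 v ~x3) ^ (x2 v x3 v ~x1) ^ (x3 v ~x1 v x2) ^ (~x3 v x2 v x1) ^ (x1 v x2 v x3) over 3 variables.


Find all satisfying assignments: 4 model(s).
Check which variables have the same value in every model.
No variable is fixed across all models.
Backbone size = 0.

0


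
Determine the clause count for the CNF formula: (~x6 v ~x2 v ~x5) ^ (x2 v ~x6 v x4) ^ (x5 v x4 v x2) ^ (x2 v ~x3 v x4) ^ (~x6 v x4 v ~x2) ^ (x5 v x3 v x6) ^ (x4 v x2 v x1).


Each group enclosed in parentheses joined by ^ is one clause.
Counting the conjuncts: 7 clauses.

7


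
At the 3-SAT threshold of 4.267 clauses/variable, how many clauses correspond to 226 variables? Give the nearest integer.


The 3-SAT phase transition occurs at approximately 4.267 clauses per variable.
m = 4.267 * 226 = 964.342.
Rounded to nearest integer: 964.

964


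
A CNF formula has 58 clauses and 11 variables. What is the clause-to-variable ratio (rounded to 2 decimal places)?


Clause-to-variable ratio = clauses / variables.
58 / 11 = 5.27.

5.27


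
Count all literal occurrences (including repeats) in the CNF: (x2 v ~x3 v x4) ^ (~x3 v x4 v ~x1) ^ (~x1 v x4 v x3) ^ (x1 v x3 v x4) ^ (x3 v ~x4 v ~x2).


Clause lengths: 3, 3, 3, 3, 3.
Sum = 3 + 3 + 3 + 3 + 3 = 15.

15


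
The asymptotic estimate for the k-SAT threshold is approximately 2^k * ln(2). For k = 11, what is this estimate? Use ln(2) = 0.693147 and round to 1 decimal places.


Using the asymptotic formula: threshold ~ 2^k * ln(2).
2^11 = 2048.
2048 * 0.693147 = 1419.6.

1419.6


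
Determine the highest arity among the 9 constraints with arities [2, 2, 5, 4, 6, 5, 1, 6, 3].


The arities are: 2, 2, 5, 4, 6, 5, 1, 6, 3.
Scan for the maximum value.
Maximum arity = 6.

6


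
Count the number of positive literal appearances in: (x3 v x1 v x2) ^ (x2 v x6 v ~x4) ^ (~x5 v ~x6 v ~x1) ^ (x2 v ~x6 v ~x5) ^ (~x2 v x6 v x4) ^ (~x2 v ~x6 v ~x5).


Scan each clause for unnegated literals.
Clause 1: 3 positive; Clause 2: 2 positive; Clause 3: 0 positive; Clause 4: 1 positive; Clause 5: 2 positive; Clause 6: 0 positive.
Total positive literal occurrences = 8.

8


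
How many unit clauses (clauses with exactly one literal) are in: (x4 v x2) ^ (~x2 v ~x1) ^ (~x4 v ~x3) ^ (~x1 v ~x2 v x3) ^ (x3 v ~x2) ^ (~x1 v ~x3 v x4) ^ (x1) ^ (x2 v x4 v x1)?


A unit clause contains exactly one literal.
Unit clauses found: (x1).
Count = 1.

1


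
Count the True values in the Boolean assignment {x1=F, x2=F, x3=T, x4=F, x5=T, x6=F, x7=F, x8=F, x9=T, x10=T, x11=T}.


The weight is the number of variables assigned True.
True variables: x3, x5, x9, x10, x11.
Weight = 5.

5


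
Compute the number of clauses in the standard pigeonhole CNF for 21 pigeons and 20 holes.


The PHP encoding has two parts:
1) At-least-one-hole clauses: 21 (one per pigeon, each with 20 literals).
2) At-most-one-pigeon-per-hole clauses: 20 holes * C(21,2) = 20 * 210 = 4200.
Total clauses = 21 + 4200 = 4221.

4221


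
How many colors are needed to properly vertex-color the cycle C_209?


An odd cycle cannot be 2-colored: alternating two colors around the cycle returns to the start with a conflict.
Since 209 is odd, three colors are required (and three suffice).
Chromatic number = 3.

3


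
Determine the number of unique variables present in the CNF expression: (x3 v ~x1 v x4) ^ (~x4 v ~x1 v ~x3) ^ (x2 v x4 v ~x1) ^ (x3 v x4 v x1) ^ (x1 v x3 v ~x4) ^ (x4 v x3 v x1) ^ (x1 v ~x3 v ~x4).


Identify each distinct variable in the formula.
Variables found: x1, x2, x3, x4.
Total distinct variables = 4.

4


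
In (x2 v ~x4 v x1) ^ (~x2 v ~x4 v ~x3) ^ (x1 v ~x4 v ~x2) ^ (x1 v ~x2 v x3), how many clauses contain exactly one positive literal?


A definite clause has exactly one positive literal.
Clause 1: 2 positive -> not definite
Clause 2: 0 positive -> not definite
Clause 3: 1 positive -> definite
Clause 4: 2 positive -> not definite
Definite clause count = 1.

1


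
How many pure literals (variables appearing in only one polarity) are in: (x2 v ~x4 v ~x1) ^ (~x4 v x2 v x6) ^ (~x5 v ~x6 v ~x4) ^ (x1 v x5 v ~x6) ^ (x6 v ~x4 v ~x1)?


A pure literal appears in only one polarity across all clauses.
Pure literals: x2 (positive only), x4 (negative only).
Count = 2.

2


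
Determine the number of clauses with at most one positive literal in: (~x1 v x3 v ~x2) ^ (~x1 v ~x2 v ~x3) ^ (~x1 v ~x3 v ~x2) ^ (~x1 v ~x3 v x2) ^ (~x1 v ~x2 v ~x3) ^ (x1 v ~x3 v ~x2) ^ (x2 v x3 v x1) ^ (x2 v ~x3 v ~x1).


A Horn clause has at most one positive literal.
Clause 1: 1 positive lit(s) -> Horn
Clause 2: 0 positive lit(s) -> Horn
Clause 3: 0 positive lit(s) -> Horn
Clause 4: 1 positive lit(s) -> Horn
Clause 5: 0 positive lit(s) -> Horn
Clause 6: 1 positive lit(s) -> Horn
Clause 7: 3 positive lit(s) -> not Horn
Clause 8: 1 positive lit(s) -> Horn
Total Horn clauses = 7.

7


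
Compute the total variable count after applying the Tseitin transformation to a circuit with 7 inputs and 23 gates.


The Tseitin transformation introduces one auxiliary variable per gate.
Total variables = inputs + gates = 7 + 23 = 30.

30


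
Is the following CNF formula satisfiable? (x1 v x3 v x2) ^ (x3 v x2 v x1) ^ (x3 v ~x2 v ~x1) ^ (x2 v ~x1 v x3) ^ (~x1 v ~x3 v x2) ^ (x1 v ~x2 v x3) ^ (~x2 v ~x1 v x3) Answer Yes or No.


Check all 8 possible truth assignments.
Number of satisfying assignments found: 3.
The formula is satisfiable.

Yes


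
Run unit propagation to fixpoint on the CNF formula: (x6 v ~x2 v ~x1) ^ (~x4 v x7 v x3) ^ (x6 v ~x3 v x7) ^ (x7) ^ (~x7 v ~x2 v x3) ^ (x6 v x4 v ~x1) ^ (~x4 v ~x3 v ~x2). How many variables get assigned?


Unit propagation repeatedly assigns the literal in any unit clause, then simplifies.
Assignments in order: x7 = T.
No further unit clauses remain.
Total variables assigned = 1.

1


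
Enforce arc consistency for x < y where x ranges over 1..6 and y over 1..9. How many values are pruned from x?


For the constraint x < y, x needs a supporting value in y's domain.
x can be at most 8 (one less than y's maximum).
Valid x values from domain: 6 out of 6.
Pruned = 6 - 6 = 0.

0


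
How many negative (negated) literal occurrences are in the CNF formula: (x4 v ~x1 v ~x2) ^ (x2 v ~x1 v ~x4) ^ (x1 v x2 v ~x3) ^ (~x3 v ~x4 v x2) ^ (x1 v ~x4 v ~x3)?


Scan each clause for negated literals.
Clause 1: 2 negative; Clause 2: 2 negative; Clause 3: 1 negative; Clause 4: 2 negative; Clause 5: 2 negative.
Total negative literal occurrences = 9.

9


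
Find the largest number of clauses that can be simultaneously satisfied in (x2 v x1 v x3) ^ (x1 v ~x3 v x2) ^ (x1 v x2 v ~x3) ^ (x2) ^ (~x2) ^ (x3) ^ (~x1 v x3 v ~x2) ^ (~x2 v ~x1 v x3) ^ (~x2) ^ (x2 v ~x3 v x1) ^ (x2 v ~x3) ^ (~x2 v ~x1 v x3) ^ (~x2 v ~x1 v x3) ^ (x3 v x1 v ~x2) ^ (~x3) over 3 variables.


Enumerate all 8 truth assignments.
For each, count how many of the 15 clauses are satisfied.
The formula is not fully satisfiable, so the maximum is below 15.
Maximum simultaneously satisfiable clauses = 13.

13


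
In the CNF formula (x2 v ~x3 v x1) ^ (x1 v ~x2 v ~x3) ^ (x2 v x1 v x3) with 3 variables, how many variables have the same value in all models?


Find all satisfying assignments: 5 model(s).
Check which variables have the same value in every model.
No variable is fixed across all models.
Backbone size = 0.

0


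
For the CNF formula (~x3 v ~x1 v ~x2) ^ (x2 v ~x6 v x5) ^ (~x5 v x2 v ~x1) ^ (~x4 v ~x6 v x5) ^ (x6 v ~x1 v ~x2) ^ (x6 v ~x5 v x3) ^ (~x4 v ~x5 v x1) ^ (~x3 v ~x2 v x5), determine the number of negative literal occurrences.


Scan each clause for negated literals.
Clause 1: 3 negative; Clause 2: 1 negative; Clause 3: 2 negative; Clause 4: 2 negative; Clause 5: 2 negative; Clause 6: 1 negative; Clause 7: 2 negative; Clause 8: 2 negative.
Total negative literal occurrences = 15.

15


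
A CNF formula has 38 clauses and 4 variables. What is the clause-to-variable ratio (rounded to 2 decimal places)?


Clause-to-variable ratio = clauses / variables.
38 / 4 = 9.5.

9.5


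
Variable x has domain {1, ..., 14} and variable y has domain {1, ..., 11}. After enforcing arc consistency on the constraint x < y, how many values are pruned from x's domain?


For the constraint x < y, x needs a supporting value in y's domain.
x can be at most 10 (one less than y's maximum).
Valid x values from domain: 10 out of 14.
Pruned = 14 - 10 = 4.

4


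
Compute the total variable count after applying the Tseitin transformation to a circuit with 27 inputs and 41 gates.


The Tseitin transformation introduces one auxiliary variable per gate.
Total variables = inputs + gates = 27 + 41 = 68.

68


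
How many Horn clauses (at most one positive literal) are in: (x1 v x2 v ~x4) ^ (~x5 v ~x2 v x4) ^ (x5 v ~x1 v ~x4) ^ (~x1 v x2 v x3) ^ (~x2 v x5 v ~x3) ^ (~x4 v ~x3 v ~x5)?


A Horn clause has at most one positive literal.
Clause 1: 2 positive lit(s) -> not Horn
Clause 2: 1 positive lit(s) -> Horn
Clause 3: 1 positive lit(s) -> Horn
Clause 4: 2 positive lit(s) -> not Horn
Clause 5: 1 positive lit(s) -> Horn
Clause 6: 0 positive lit(s) -> Horn
Total Horn clauses = 4.

4


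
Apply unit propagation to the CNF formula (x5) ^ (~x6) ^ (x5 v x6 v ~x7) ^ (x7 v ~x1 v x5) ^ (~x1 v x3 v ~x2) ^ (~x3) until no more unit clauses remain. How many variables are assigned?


Unit propagation repeatedly assigns the literal in any unit clause, then simplifies.
Assignments in order: x5 = T, x6 = F, x3 = F.
No further unit clauses remain.
Total variables assigned = 3.

3


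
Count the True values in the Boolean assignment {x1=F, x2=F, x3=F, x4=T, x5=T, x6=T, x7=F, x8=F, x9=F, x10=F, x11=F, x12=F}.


The weight is the number of variables assigned True.
True variables: x4, x5, x6.
Weight = 3.

3


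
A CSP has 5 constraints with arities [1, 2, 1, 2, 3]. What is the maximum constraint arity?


The arities are: 1, 2, 1, 2, 3.
Scan for the maximum value.
Maximum arity = 3.

3


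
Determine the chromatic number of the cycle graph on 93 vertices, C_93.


An odd cycle cannot be 2-colored: alternating two colors around the cycle returns to the start with a conflict.
Since 93 is odd, three colors are required (and three suffice).
Chromatic number = 3.

3


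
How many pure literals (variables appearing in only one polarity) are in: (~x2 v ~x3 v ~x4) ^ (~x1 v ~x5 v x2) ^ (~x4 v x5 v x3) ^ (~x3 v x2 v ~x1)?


A pure literal appears in only one polarity across all clauses.
Pure literals: x1 (negative only), x4 (negative only).
Count = 2.

2


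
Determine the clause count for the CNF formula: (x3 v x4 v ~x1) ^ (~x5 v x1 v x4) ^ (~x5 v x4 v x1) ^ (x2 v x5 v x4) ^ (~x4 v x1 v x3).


Each group enclosed in parentheses joined by ^ is one clause.
Counting the conjuncts: 5 clauses.

5


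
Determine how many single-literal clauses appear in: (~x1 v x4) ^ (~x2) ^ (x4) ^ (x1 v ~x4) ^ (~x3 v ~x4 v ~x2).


A unit clause contains exactly one literal.
Unit clauses found: (~x2), (x4).
Count = 2.

2


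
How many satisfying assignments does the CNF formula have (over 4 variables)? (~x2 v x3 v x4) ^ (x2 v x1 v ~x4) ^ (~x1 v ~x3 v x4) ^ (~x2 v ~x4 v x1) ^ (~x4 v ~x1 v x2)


Enumerate all 16 truth assignments over 4 variables.
Test each against every clause.
Satisfying assignments found: 6.

6


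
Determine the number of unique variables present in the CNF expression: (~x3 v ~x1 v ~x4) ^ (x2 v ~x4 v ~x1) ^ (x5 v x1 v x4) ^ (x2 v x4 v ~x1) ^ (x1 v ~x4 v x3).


Identify each distinct variable in the formula.
Variables found: x1, x2, x3, x4, x5.
Total distinct variables = 5.

5


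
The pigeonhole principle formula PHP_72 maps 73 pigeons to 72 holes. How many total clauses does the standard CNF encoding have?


The PHP encoding has two parts:
1) At-least-one-hole clauses: 73 (one per pigeon, each with 72 literals).
2) At-most-one-pigeon-per-hole clauses: 72 holes * C(73,2) = 72 * 2628 = 189216.
Total clauses = 73 + 189216 = 189289.

189289


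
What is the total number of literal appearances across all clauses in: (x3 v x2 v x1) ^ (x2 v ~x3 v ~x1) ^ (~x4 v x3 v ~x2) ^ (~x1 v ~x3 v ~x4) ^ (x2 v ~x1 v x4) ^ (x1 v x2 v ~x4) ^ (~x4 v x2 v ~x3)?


Clause lengths: 3, 3, 3, 3, 3, 3, 3.
Sum = 3 + 3 + 3 + 3 + 3 + 3 + 3 = 21.

21


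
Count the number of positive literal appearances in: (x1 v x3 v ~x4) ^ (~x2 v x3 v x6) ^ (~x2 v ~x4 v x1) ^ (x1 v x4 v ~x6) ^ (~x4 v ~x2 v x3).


Scan each clause for unnegated literals.
Clause 1: 2 positive; Clause 2: 2 positive; Clause 3: 1 positive; Clause 4: 2 positive; Clause 5: 1 positive.
Total positive literal occurrences = 8.

8


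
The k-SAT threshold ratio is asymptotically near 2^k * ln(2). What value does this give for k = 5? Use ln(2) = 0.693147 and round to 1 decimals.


Using the asymptotic formula: threshold ~ 2^k * ln(2).
2^5 = 32.
32 * 0.693147 = 22.2.

22.2


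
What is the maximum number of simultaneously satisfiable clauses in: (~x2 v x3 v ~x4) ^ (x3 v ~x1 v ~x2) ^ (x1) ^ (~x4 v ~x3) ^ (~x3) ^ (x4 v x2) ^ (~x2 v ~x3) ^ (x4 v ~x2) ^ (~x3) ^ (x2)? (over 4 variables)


Enumerate all 16 truth assignments.
For each, count how many of the 10 clauses are satisfied.
The formula is not fully satisfiable, so the maximum is below 10.
Maximum simultaneously satisfiable clauses = 9.

9


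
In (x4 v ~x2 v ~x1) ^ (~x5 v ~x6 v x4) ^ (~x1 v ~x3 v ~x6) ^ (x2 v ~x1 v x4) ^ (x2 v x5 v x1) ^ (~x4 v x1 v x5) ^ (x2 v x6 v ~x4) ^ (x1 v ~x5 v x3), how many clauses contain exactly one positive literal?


A definite clause has exactly one positive literal.
Clause 1: 1 positive -> definite
Clause 2: 1 positive -> definite
Clause 3: 0 positive -> not definite
Clause 4: 2 positive -> not definite
Clause 5: 3 positive -> not definite
Clause 6: 2 positive -> not definite
Clause 7: 2 positive -> not definite
Clause 8: 2 positive -> not definite
Definite clause count = 2.

2


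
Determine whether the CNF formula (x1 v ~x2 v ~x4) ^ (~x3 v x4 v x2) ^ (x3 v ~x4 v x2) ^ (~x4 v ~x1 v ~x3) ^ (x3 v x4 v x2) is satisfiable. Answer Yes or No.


Check all 16 possible truth assignments.
Number of satisfying assignments found: 6.
The formula is satisfiable.

Yes


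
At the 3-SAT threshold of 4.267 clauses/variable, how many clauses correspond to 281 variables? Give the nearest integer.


The 3-SAT phase transition occurs at approximately 4.267 clauses per variable.
m = 4.267 * 281 = 1199.027.
Rounded to nearest integer: 1199.

1199


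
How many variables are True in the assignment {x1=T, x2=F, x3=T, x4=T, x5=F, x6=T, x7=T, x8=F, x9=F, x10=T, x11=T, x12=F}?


The weight is the number of variables assigned True.
True variables: x1, x3, x4, x6, x7, x10, x11.
Weight = 7.

7


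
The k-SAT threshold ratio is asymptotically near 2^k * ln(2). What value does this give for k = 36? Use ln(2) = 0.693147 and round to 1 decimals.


Using the asymptotic formula: threshold ~ 2^k * ln(2).
2^36 = 68719476736.
68719476736 * 0.693147 = 47632699141.1.

47632699141.1


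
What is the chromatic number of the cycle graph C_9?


An odd cycle cannot be 2-colored: alternating two colors around the cycle returns to the start with a conflict.
Since 9 is odd, three colors are required (and three suffice).
Chromatic number = 3.

3


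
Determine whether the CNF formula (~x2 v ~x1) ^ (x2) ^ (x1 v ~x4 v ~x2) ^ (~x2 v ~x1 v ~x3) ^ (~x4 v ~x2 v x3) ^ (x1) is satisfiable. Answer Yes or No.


Check all 16 possible truth assignments.
Number of satisfying assignments found: 0.
The formula is unsatisfiable.

No


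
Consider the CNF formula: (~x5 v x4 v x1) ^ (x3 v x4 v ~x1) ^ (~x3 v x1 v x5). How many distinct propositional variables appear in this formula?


Identify each distinct variable in the formula.
Variables found: x1, x3, x4, x5.
Total distinct variables = 4.

4


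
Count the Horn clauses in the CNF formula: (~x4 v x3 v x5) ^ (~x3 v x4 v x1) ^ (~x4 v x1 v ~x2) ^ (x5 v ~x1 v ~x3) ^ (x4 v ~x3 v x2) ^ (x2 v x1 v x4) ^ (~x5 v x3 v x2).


A Horn clause has at most one positive literal.
Clause 1: 2 positive lit(s) -> not Horn
Clause 2: 2 positive lit(s) -> not Horn
Clause 3: 1 positive lit(s) -> Horn
Clause 4: 1 positive lit(s) -> Horn
Clause 5: 2 positive lit(s) -> not Horn
Clause 6: 3 positive lit(s) -> not Horn
Clause 7: 2 positive lit(s) -> not Horn
Total Horn clauses = 2.

2


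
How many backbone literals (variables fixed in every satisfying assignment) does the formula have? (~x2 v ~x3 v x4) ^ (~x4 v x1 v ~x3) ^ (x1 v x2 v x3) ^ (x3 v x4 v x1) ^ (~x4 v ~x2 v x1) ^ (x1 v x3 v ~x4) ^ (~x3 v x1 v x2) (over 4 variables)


Find all satisfying assignments: 7 model(s).
Check which variables have the same value in every model.
Fixed variables: x1=T.
Backbone size = 1.

1


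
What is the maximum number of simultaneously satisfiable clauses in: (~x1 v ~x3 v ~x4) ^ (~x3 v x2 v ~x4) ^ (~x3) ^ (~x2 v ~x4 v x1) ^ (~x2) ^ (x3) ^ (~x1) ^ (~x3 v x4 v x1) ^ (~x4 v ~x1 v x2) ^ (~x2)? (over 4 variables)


Enumerate all 16 truth assignments.
For each, count how many of the 10 clauses are satisfied.
The formula is not fully satisfiable, so the maximum is below 10.
Maximum simultaneously satisfiable clauses = 9.

9


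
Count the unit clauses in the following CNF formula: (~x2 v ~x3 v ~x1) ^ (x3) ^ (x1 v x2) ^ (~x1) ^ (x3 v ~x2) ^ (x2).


A unit clause contains exactly one literal.
Unit clauses found: (x3), (~x1), (x2).
Count = 3.

3


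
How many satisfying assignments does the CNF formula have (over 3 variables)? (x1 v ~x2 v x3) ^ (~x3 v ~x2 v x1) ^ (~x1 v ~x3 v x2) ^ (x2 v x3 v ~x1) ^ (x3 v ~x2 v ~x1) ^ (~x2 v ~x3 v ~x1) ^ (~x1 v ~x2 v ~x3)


Enumerate all 8 truth assignments over 3 variables.
Test each against every clause.
Satisfying assignments found: 2.

2


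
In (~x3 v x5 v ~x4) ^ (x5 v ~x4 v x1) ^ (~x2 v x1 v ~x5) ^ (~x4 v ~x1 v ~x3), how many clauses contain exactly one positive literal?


A definite clause has exactly one positive literal.
Clause 1: 1 positive -> definite
Clause 2: 2 positive -> not definite
Clause 3: 1 positive -> definite
Clause 4: 0 positive -> not definite
Definite clause count = 2.

2


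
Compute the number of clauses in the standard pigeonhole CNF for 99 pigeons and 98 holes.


The PHP encoding has two parts:
1) At-least-one-hole clauses: 99 (one per pigeon, each with 98 literals).
2) At-most-one-pigeon-per-hole clauses: 98 holes * C(99,2) = 98 * 4851 = 475398.
Total clauses = 99 + 475398 = 475497.

475497


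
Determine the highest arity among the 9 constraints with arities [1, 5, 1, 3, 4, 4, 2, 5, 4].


The arities are: 1, 5, 1, 3, 4, 4, 2, 5, 4.
Scan for the maximum value.
Maximum arity = 5.

5


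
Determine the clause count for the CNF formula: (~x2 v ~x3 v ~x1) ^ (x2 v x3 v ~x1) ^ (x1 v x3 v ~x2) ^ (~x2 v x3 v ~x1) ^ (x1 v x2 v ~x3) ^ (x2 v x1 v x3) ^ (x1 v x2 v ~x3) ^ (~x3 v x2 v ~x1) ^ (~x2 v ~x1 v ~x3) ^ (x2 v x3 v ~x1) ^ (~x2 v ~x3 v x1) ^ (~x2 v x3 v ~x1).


Each group enclosed in parentheses joined by ^ is one clause.
Counting the conjuncts: 12 clauses.

12


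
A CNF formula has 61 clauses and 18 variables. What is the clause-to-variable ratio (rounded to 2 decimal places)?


Clause-to-variable ratio = clauses / variables.
61 / 18 = 3.39.

3.39


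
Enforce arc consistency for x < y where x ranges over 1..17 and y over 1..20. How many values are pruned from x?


For the constraint x < y, x needs a supporting value in y's domain.
x can be at most 19 (one less than y's maximum).
Valid x values from domain: 17 out of 17.
Pruned = 17 - 17 = 0.

0


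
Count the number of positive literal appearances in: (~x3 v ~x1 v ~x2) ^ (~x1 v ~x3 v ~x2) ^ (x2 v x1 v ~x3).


Scan each clause for unnegated literals.
Clause 1: 0 positive; Clause 2: 0 positive; Clause 3: 2 positive.
Total positive literal occurrences = 2.

2


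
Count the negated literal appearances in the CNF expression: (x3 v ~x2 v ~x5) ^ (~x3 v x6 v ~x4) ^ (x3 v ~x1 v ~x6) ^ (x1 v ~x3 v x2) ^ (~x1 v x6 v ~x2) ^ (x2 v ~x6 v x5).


Scan each clause for negated literals.
Clause 1: 2 negative; Clause 2: 2 negative; Clause 3: 2 negative; Clause 4: 1 negative; Clause 5: 2 negative; Clause 6: 1 negative.
Total negative literal occurrences = 10.

10


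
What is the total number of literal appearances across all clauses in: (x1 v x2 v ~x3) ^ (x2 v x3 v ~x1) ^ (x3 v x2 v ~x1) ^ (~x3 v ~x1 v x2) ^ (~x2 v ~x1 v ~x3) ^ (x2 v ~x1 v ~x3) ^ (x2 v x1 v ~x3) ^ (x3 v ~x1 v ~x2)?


Clause lengths: 3, 3, 3, 3, 3, 3, 3, 3.
Sum = 3 + 3 + 3 + 3 + 3 + 3 + 3 + 3 = 24.

24


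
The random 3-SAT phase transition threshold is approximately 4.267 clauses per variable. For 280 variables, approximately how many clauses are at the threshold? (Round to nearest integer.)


The 3-SAT phase transition occurs at approximately 4.267 clauses per variable.
m = 4.267 * 280 = 1194.76.
Rounded to nearest integer: 1195.

1195


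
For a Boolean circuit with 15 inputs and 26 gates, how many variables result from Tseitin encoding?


The Tseitin transformation introduces one auxiliary variable per gate.
Total variables = inputs + gates = 15 + 26 = 41.

41


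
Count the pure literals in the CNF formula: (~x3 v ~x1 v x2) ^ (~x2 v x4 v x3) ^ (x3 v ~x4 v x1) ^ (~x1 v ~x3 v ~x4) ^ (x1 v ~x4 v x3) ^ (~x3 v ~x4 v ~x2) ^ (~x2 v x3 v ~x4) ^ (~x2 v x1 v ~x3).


A pure literal appears in only one polarity across all clauses.
No pure literals found.
Count = 0.

0


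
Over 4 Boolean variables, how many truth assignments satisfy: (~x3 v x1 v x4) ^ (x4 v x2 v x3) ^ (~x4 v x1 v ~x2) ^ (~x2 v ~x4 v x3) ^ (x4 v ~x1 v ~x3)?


Enumerate all 16 truth assignments over 4 variables.
Test each against every clause.
Satisfying assignments found: 7.

7


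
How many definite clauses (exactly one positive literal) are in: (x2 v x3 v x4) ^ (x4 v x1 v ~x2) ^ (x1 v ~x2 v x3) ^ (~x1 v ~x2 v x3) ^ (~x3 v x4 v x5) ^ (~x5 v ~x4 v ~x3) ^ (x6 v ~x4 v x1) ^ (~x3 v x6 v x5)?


A definite clause has exactly one positive literal.
Clause 1: 3 positive -> not definite
Clause 2: 2 positive -> not definite
Clause 3: 2 positive -> not definite
Clause 4: 1 positive -> definite
Clause 5: 2 positive -> not definite
Clause 6: 0 positive -> not definite
Clause 7: 2 positive -> not definite
Clause 8: 2 positive -> not definite
Definite clause count = 1.

1


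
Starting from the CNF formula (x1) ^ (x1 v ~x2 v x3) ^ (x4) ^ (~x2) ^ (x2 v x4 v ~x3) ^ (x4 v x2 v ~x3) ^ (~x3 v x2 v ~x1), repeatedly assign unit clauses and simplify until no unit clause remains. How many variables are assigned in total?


Unit propagation repeatedly assigns the literal in any unit clause, then simplifies.
Assignments in order: x1 = T, x4 = T, x2 = F, x3 = F.
No further unit clauses remain.
Total variables assigned = 4.

4


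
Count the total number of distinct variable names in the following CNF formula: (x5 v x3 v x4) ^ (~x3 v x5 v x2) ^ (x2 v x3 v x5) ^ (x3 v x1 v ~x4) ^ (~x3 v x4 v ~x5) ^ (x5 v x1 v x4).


Identify each distinct variable in the formula.
Variables found: x1, x2, x3, x4, x5.
Total distinct variables = 5.

5


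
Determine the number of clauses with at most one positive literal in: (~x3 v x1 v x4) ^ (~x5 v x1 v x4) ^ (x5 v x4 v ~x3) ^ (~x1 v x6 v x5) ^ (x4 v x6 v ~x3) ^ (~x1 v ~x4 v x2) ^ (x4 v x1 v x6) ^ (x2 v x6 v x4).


A Horn clause has at most one positive literal.
Clause 1: 2 positive lit(s) -> not Horn
Clause 2: 2 positive lit(s) -> not Horn
Clause 3: 2 positive lit(s) -> not Horn
Clause 4: 2 positive lit(s) -> not Horn
Clause 5: 2 positive lit(s) -> not Horn
Clause 6: 1 positive lit(s) -> Horn
Clause 7: 3 positive lit(s) -> not Horn
Clause 8: 3 positive lit(s) -> not Horn
Total Horn clauses = 1.

1


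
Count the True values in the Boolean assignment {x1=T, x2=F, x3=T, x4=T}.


The weight is the number of variables assigned True.
True variables: x1, x3, x4.
Weight = 3.

3


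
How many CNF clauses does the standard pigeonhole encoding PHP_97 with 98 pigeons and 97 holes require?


The PHP encoding has two parts:
1) At-least-one-hole clauses: 98 (one per pigeon, each with 97 literals).
2) At-most-one-pigeon-per-hole clauses: 97 holes * C(98,2) = 97 * 4753 = 461041.
Total clauses = 98 + 461041 = 461139.

461139


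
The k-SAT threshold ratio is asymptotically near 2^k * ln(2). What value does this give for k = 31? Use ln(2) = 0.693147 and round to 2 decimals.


Using the asymptotic formula: threshold ~ 2^k * ln(2).
2^31 = 2147483648.
2147483648 * 0.693147 = 1488521848.16.

1488521848.16


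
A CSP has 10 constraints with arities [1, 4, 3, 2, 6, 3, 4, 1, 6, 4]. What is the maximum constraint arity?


The arities are: 1, 4, 3, 2, 6, 3, 4, 1, 6, 4.
Scan for the maximum value.
Maximum arity = 6.

6


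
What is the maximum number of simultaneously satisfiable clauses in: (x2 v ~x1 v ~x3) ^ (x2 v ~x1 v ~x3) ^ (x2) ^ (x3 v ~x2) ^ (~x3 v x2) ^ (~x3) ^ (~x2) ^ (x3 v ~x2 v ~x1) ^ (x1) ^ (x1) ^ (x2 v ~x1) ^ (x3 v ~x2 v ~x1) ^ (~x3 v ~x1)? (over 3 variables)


Enumerate all 8 truth assignments.
For each, count how many of the 13 clauses are satisfied.
The formula is not fully satisfiable, so the maximum is below 13.
Maximum simultaneously satisfiable clauses = 11.

11


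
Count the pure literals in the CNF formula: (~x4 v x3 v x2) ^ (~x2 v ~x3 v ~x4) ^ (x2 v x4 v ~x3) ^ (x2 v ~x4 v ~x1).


A pure literal appears in only one polarity across all clauses.
Pure literals: x1 (negative only).
Count = 1.

1


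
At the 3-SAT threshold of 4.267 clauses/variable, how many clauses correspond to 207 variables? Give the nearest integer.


The 3-SAT phase transition occurs at approximately 4.267 clauses per variable.
m = 4.267 * 207 = 883.269.
Rounded to nearest integer: 883.

883


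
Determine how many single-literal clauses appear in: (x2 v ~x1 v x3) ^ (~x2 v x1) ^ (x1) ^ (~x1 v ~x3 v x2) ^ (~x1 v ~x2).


A unit clause contains exactly one literal.
Unit clauses found: (x1).
Count = 1.

1


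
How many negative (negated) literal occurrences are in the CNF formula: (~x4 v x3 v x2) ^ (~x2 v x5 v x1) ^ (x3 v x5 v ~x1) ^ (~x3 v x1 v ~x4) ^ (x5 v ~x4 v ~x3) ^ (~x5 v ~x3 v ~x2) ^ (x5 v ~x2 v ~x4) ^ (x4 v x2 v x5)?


Scan each clause for negated literals.
Clause 1: 1 negative; Clause 2: 1 negative; Clause 3: 1 negative; Clause 4: 2 negative; Clause 5: 2 negative; Clause 6: 3 negative; Clause 7: 2 negative; Clause 8: 0 negative.
Total negative literal occurrences = 12.

12


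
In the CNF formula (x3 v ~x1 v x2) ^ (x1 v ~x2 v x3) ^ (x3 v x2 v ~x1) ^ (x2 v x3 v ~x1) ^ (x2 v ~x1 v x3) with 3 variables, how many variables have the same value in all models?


Find all satisfying assignments: 6 model(s).
Check which variables have the same value in every model.
No variable is fixed across all models.
Backbone size = 0.

0


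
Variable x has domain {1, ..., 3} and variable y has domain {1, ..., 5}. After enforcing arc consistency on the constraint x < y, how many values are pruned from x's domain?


For the constraint x < y, x needs a supporting value in y's domain.
x can be at most 4 (one less than y's maximum).
Valid x values from domain: 3 out of 3.
Pruned = 3 - 3 = 0.

0


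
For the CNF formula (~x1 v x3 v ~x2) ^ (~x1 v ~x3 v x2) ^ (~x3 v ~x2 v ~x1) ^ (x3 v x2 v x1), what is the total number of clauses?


Each group enclosed in parentheses joined by ^ is one clause.
Counting the conjuncts: 4 clauses.

4


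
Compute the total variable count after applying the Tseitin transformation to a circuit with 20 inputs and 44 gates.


The Tseitin transformation introduces one auxiliary variable per gate.
Total variables = inputs + gates = 20 + 44 = 64.

64


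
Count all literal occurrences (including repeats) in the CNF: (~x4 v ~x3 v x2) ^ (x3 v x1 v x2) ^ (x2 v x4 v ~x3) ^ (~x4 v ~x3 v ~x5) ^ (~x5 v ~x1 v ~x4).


Clause lengths: 3, 3, 3, 3, 3.
Sum = 3 + 3 + 3 + 3 + 3 = 15.

15


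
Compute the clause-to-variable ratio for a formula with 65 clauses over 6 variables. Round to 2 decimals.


Clause-to-variable ratio = clauses / variables.
65 / 6 = 10.83.

10.83


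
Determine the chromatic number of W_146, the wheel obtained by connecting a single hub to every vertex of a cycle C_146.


W_146 consists of the cycle C_146 together with a hub vertex adjacent to every cycle vertex.
The cycle C_146 needs 2 colors (even cycle -> 2).
The hub is adjacent to every cycle vertex, so it must receive a new color distinct from all of them.
Chromatic number = 2 + 1 = 3.

3


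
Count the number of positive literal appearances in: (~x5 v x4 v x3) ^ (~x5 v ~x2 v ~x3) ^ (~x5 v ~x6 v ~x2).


Scan each clause for unnegated literals.
Clause 1: 2 positive; Clause 2: 0 positive; Clause 3: 0 positive.
Total positive literal occurrences = 2.

2


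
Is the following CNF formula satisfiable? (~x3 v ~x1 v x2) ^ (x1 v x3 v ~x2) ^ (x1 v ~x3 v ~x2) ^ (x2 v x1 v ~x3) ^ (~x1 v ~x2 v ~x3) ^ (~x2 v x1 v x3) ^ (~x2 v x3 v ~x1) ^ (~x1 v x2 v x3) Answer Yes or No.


Check all 8 possible truth assignments.
Number of satisfying assignments found: 1.
The formula is satisfiable.

Yes


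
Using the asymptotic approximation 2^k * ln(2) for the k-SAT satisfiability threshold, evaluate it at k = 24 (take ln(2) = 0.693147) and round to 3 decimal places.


Using the asymptotic formula: threshold ~ 2^k * ln(2).
2^24 = 16777216.
16777216 * 0.693147 = 11629076.939.

11629076.939


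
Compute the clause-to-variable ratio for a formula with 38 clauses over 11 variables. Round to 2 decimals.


Clause-to-variable ratio = clauses / variables.
38 / 11 = 3.45.

3.45


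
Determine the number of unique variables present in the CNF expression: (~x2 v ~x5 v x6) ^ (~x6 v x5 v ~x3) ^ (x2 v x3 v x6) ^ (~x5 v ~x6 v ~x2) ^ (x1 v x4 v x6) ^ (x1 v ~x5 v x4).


Identify each distinct variable in the formula.
Variables found: x1, x2, x3, x4, x5, x6.
Total distinct variables = 6.

6
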